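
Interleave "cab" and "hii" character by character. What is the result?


Interleaving "cab" and "hii":
  Position 0: 'c' from first, 'h' from second => "ch"
  Position 1: 'a' from first, 'i' from second => "ai"
  Position 2: 'b' from first, 'i' from second => "bi"
Result: chaibi

chaibi


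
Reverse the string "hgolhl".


Input: hgolhl
Reading characters right to left:
  Position 5: 'l'
  Position 4: 'h'
  Position 3: 'l'
  Position 2: 'o'
  Position 1: 'g'
  Position 0: 'h'
Reversed: lhlogh

lhlogh


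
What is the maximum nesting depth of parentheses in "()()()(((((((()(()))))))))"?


Input: "()()()(((((((()(()))))))))"
Tracking depth:
  Position 0 '(': depth becomes 1
  Position 1 ')': depth becomes 0
  Position 2 '(': depth becomes 1
  Position 3 ')': depth becomes 0
  Position 4 '(': depth becomes 1
  Position 5 ')': depth becomes 0
  Position 6 '(': depth becomes 1
  Position 7 '(': depth becomes 2
  Position 8 '(': depth becomes 3
  Position 9 '(': depth becomes 4
  Position 10 '(': depth becomes 5
  Position 11 '(': depth becomes 6
  Position 12 '(': depth becomes 7
  Position 13 '(': depth becomes 8
  Position 14 ')': depth becomes 7
  Position 15 '(': depth becomes 8
  Position 16 '(': depth becomes 9
  Position 17 ')': depth becomes 8
  Position 18 ')': depth becomes 7
  Position 19 ')': depth becomes 6
  Position 20 ')': depth becomes 5
  Position 21 ')': depth becomes 4
  Position 22 ')': depth becomes 3
  Position 23 ')': depth becomes 2
  Position 24 ')': depth becomes 1
  Position 25 ')': depth becomes 0
Maximum depth reached: 9

9


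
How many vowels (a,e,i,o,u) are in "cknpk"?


Input: cknpk
Checking each character:
  'c' at position 0: consonant
  'k' at position 1: consonant
  'n' at position 2: consonant
  'p' at position 3: consonant
  'k' at position 4: consonant
Total vowels: 0

0


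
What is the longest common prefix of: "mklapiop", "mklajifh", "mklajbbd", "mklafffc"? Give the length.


Words: mklapiop, mklajifh, mklajbbd, mklafffc
  Position 0: all 'm' => match
  Position 1: all 'k' => match
  Position 2: all 'l' => match
  Position 3: all 'a' => match
  Position 4: ('p', 'j', 'j', 'f') => mismatch, stop
LCP = "mkla" (length 4)

4


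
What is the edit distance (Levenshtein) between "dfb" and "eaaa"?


Computing edit distance: "dfb" -> "eaaa"
DP table:
           e    a    a    a
      0    1    2    3    4
  d   1    1    2    3    4
  f   2    2    2    3    4
  b   3    3    3    3    4
Edit distance = dp[3][4] = 4

4


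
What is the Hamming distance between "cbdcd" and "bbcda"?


Comparing "cbdcd" and "bbcda" position by position:
  Position 0: 'c' vs 'b' => differ
  Position 1: 'b' vs 'b' => same
  Position 2: 'd' vs 'c' => differ
  Position 3: 'c' vs 'd' => differ
  Position 4: 'd' vs 'a' => differ
Total differences (Hamming distance): 4

4


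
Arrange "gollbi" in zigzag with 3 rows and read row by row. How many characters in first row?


Zigzag "gollbi" into 3 rows:
Placing characters:
  'g' => row 0
  'o' => row 1
  'l' => row 2
  'l' => row 1
  'b' => row 0
  'i' => row 1
Rows:
  Row 0: "gb"
  Row 1: "oli"
  Row 2: "l"
First row length: 2

2


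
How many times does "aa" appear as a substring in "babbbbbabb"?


Searching for "aa" in "babbbbbabb"
Scanning each position:
  Position 0: "ba" => no
  Position 1: "ab" => no
  Position 2: "bb" => no
  Position 3: "bb" => no
  Position 4: "bb" => no
  Position 5: "bb" => no
  Position 6: "ba" => no
  Position 7: "ab" => no
  Position 8: "bb" => no
Total occurrences: 0

0


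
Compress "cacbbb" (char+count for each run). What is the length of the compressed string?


Input: cacbbb
Runs:
  'c' x 1 => "c1"
  'a' x 1 => "a1"
  'c' x 1 => "c1"
  'b' x 3 => "b3"
Compressed: "c1a1c1b3"
Compressed length: 8

8


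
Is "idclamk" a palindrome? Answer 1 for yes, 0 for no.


Input: idclamk
Reversed: kmalcdi
  Compare pos 0 ('i') with pos 6 ('k'): MISMATCH
  Compare pos 1 ('d') with pos 5 ('m'): MISMATCH
  Compare pos 2 ('c') with pos 4 ('a'): MISMATCH
Result: not a palindrome

0


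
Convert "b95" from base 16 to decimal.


Input: "b95" in base 16
Positional expansion:
  Digit 'b' (value 11) x 16^2 = 2816
  Digit '9' (value 9) x 16^1 = 144
  Digit '5' (value 5) x 16^0 = 5
Sum = 2965

2965


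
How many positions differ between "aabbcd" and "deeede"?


Comparing "aabbcd" and "deeede" position by position:
  Position 0: 'a' vs 'd' => DIFFER
  Position 1: 'a' vs 'e' => DIFFER
  Position 2: 'b' vs 'e' => DIFFER
  Position 3: 'b' vs 'e' => DIFFER
  Position 4: 'c' vs 'd' => DIFFER
  Position 5: 'd' vs 'e' => DIFFER
Positions that differ: 6

6


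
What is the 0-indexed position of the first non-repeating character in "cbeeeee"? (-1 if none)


Input: cbeeeee
Character frequencies:
  'b': 1
  'c': 1
  'e': 5
Scanning left to right for freq == 1:
  Position 0 ('c'): unique! => answer = 0

0


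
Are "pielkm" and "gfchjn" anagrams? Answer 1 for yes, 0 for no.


Strings: "pielkm", "gfchjn"
Sorted first:  eiklmp
Sorted second: cfghjn
Differ at position 0: 'e' vs 'c' => not anagrams

0


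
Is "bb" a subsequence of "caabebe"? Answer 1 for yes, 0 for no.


Check if "bb" is a subsequence of "caabebe"
Greedy scan:
  Position 0 ('c'): no match needed
  Position 1 ('a'): no match needed
  Position 2 ('a'): no match needed
  Position 3 ('b'): matches sub[0] = 'b'
  Position 4 ('e'): no match needed
  Position 5 ('b'): matches sub[1] = 'b'
  Position 6 ('e'): no match needed
All 2 characters matched => is a subsequence

1


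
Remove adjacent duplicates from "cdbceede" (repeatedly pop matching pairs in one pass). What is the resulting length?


Input: cdbceede
Stack-based adjacent duplicate removal:
  Read 'c': push. Stack: c
  Read 'd': push. Stack: cd
  Read 'b': push. Stack: cdb
  Read 'c': push. Stack: cdbc
  Read 'e': push. Stack: cdbce
  Read 'e': matches stack top 'e' => pop. Stack: cdbc
  Read 'd': push. Stack: cdbcd
  Read 'e': push. Stack: cdbcde
Final stack: "cdbcde" (length 6)

6


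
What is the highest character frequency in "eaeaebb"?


Input: eaeaebb
Character counts:
  'a': 2
  'b': 2
  'e': 3
Maximum frequency: 3

3


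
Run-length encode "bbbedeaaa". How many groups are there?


Input: bbbedeaaa
Scanning for consecutive runs:
  Group 1: 'b' x 3 (positions 0-2)
  Group 2: 'e' x 1 (positions 3-3)
  Group 3: 'd' x 1 (positions 4-4)
  Group 4: 'e' x 1 (positions 5-5)
  Group 5: 'a' x 3 (positions 6-8)
Total groups: 5

5


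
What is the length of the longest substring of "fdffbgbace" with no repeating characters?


Input: "fdffbgbace"
Sliding window (track last position of each char):
  Position 0 ('f'): window [0,0] length 1 -- new best
  Position 1 ('d'): window [0,1] length 2 -- new best
  Position 2 ('f'): repeat (last at 0), move window start to 1
  Position 2 ('f'): window [1,2] length 2
  Position 3 ('f'): repeat (last at 2), move window start to 3
  Position 3 ('f'): window [3,3] length 1
  Position 4 ('b'): window [3,4] length 2
  Position 5 ('g'): window [3,5] length 3 -- new best
  Position 6 ('b'): repeat (last at 4), move window start to 5
  Position 6 ('b'): window [5,6] length 2
  Position 7 ('a'): window [5,7] length 3
  Position 8 ('c'): window [5,8] length 4 -- new best
  Position 9 ('e'): window [5,9] length 5 -- new best
Longest substring with no repeats: "gbace" with length 5

5


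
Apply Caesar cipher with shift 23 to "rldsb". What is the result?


Caesar cipher: shift "rldsb" by 23
  'r' (pos 17) + 23 = pos 14 = 'o'
  'l' (pos 11) + 23 = pos 8 = 'i'
  'd' (pos 3) + 23 = pos 0 = 'a'
  's' (pos 18) + 23 = pos 15 = 'p'
  'b' (pos 1) + 23 = pos 24 = 'y'
Result: oiapy

oiapy


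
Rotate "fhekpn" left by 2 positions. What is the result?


Input: "fhekpn", rotate left by 2
First 2 characters: "fh"
Remaining characters: "ekpn"
Concatenate remaining + first: "ekpn" + "fh" = "ekpnfh"

ekpnfh


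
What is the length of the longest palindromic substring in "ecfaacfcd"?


Input: "ecfaacfcd"
Checking substrings for palindromes:
  [5:8] "cfc" (len 3) => palindrome
  [3:5] "aa" (len 2) => palindrome
Longest palindromic substring: "cfc" with length 3

3


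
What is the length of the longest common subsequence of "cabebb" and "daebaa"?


LCS of "cabebb" and "daebaa"
DP table:
           d    a    e    b    a    a
      0    0    0    0    0    0    0
  c   0    0    0    0    0    0    0
  a   0    0    1    1    1    1    1
  b   0    0    1    1    2    2    2
  e   0    0    1    2    2    2    2
  b   0    0    1    2    3    3    3
  b   0    0    1    2    3    3    3
LCS length = dp[6][6] = 3

3


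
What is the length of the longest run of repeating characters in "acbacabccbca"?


Input: "acbacabccbca"
Scanning for longest run:
  Position 1 ('c'): new char, reset run to 1
  Position 2 ('b'): new char, reset run to 1
  Position 3 ('a'): new char, reset run to 1
  Position 4 ('c'): new char, reset run to 1
  Position 5 ('a'): new char, reset run to 1
  Position 6 ('b'): new char, reset run to 1
  Position 7 ('c'): new char, reset run to 1
  Position 8 ('c'): continues run of 'c', length=2
  Position 9 ('b'): new char, reset run to 1
  Position 10 ('c'): new char, reset run to 1
  Position 11 ('a'): new char, reset run to 1
Longest run: 'c' with length 2

2


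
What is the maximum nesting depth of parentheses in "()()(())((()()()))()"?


Input: "()()(())((()()()))()"
Tracking depth:
  Position 0 '(': depth becomes 1
  Position 1 ')': depth becomes 0
  Position 2 '(': depth becomes 1
  Position 3 ')': depth becomes 0
  Position 4 '(': depth becomes 1
  Position 5 '(': depth becomes 2
  Position 6 ')': depth becomes 1
  Position 7 ')': depth becomes 0
  Position 8 '(': depth becomes 1
  Position 9 '(': depth becomes 2
  Position 10 '(': depth becomes 3
  Position 11 ')': depth becomes 2
  Position 12 '(': depth becomes 3
  Position 13 ')': depth becomes 2
  Position 14 '(': depth becomes 3
  Position 15 ')': depth becomes 2
  Position 16 ')': depth becomes 1
  Position 17 ')': depth becomes 0
  Position 18 '(': depth becomes 1
  Position 19 ')': depth becomes 0
Maximum depth reached: 3

3


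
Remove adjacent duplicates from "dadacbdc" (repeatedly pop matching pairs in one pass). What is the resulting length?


Input: dadacbdc
Stack-based adjacent duplicate removal:
  Read 'd': push. Stack: d
  Read 'a': push. Stack: da
  Read 'd': push. Stack: dad
  Read 'a': push. Stack: dada
  Read 'c': push. Stack: dadac
  Read 'b': push. Stack: dadacb
  Read 'd': push. Stack: dadacbd
  Read 'c': push. Stack: dadacbdc
Final stack: "dadacbdc" (length 8)

8


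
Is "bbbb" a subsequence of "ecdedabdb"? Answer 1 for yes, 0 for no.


Check if "bbbb" is a subsequence of "ecdedabdb"
Greedy scan:
  Position 0 ('e'): no match needed
  Position 1 ('c'): no match needed
  Position 2 ('d'): no match needed
  Position 3 ('e'): no match needed
  Position 4 ('d'): no match needed
  Position 5 ('a'): no match needed
  Position 6 ('b'): matches sub[0] = 'b'
  Position 7 ('d'): no match needed
  Position 8 ('b'): matches sub[1] = 'b'
Only matched 2/4 characters => not a subsequence

0


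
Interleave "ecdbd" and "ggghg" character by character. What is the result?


Interleaving "ecdbd" and "ggghg":
  Position 0: 'e' from first, 'g' from second => "eg"
  Position 1: 'c' from first, 'g' from second => "cg"
  Position 2: 'd' from first, 'g' from second => "dg"
  Position 3: 'b' from first, 'h' from second => "bh"
  Position 4: 'd' from first, 'g' from second => "dg"
Result: egcgdgbhdg

egcgdgbhdg


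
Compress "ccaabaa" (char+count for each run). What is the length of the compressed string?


Input: ccaabaa
Runs:
  'c' x 2 => "c2"
  'a' x 2 => "a2"
  'b' x 1 => "b1"
  'a' x 2 => "a2"
Compressed: "c2a2b1a2"
Compressed length: 8

8


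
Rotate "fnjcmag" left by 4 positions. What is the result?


Input: "fnjcmag", rotate left by 4
First 4 characters: "fnjc"
Remaining characters: "mag"
Concatenate remaining + first: "mag" + "fnjc" = "magfnjc"

magfnjc


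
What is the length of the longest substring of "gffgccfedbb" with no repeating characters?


Input: "gffgccfedbb"
Sliding window (track last position of each char):
  Position 0 ('g'): window [0,0] length 1 -- new best
  Position 1 ('f'): window [0,1] length 2 -- new best
  Position 2 ('f'): repeat (last at 1), move window start to 2
  Position 2 ('f'): window [2,2] length 1
  Position 3 ('g'): window [2,3] length 2
  Position 4 ('c'): window [2,4] length 3 -- new best
  Position 5 ('c'): repeat (last at 4), move window start to 5
  Position 5 ('c'): window [5,5] length 1
  Position 6 ('f'): window [5,6] length 2
  Position 7 ('e'): window [5,7] length 3
  Position 8 ('d'): window [5,8] length 4 -- new best
  Position 9 ('b'): window [5,9] length 5 -- new best
  Position 10 ('b'): repeat (last at 9), move window start to 10
  Position 10 ('b'): window [10,10] length 1
Longest substring with no repeats: "cfedb" with length 5

5


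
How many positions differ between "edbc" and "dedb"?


Comparing "edbc" and "dedb" position by position:
  Position 0: 'e' vs 'd' => DIFFER
  Position 1: 'd' vs 'e' => DIFFER
  Position 2: 'b' vs 'd' => DIFFER
  Position 3: 'c' vs 'b' => DIFFER
Positions that differ: 4

4


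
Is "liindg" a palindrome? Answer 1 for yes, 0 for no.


Input: liindg
Reversed: gdniil
  Compare pos 0 ('l') with pos 5 ('g'): MISMATCH
  Compare pos 1 ('i') with pos 4 ('d'): MISMATCH
  Compare pos 2 ('i') with pos 3 ('n'): MISMATCH
Result: not a palindrome

0


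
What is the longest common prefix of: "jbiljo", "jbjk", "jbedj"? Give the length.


Words: jbiljo, jbjk, jbedj
  Position 0: all 'j' => match
  Position 1: all 'b' => match
  Position 2: ('i', 'j', 'e') => mismatch, stop
LCP = "jb" (length 2)

2


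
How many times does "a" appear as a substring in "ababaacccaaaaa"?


Searching for "a" in "ababaacccaaaaa"
Scanning each position:
  Position 0: "a" => MATCH
  Position 1: "b" => no
  Position 2: "a" => MATCH
  Position 3: "b" => no
  Position 4: "a" => MATCH
  Position 5: "a" => MATCH
  Position 6: "c" => no
  Position 7: "c" => no
  Position 8: "c" => no
  Position 9: "a" => MATCH
  Position 10: "a" => MATCH
  Position 11: "a" => MATCH
  Position 12: "a" => MATCH
  Position 13: "a" => MATCH
Total occurrences: 9

9


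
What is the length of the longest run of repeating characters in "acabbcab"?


Input: "acabbcab"
Scanning for longest run:
  Position 1 ('c'): new char, reset run to 1
  Position 2 ('a'): new char, reset run to 1
  Position 3 ('b'): new char, reset run to 1
  Position 4 ('b'): continues run of 'b', length=2
  Position 5 ('c'): new char, reset run to 1
  Position 6 ('a'): new char, reset run to 1
  Position 7 ('b'): new char, reset run to 1
Longest run: 'b' with length 2

2


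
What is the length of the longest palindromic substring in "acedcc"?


Input: "acedcc"
Checking substrings for palindromes:
  [4:6] "cc" (len 2) => palindrome
Longest palindromic substring: "cc" with length 2

2


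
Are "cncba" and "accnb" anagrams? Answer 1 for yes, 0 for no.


Strings: "cncba", "accnb"
Sorted first:  abccn
Sorted second: abccn
Sorted forms match => anagrams

1


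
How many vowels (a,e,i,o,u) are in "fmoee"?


Input: fmoee
Checking each character:
  'f' at position 0: consonant
  'm' at position 1: consonant
  'o' at position 2: vowel (running total: 1)
  'e' at position 3: vowel (running total: 2)
  'e' at position 4: vowel (running total: 3)
Total vowels: 3

3


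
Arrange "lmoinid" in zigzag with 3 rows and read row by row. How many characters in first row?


Zigzag "lmoinid" into 3 rows:
Placing characters:
  'l' => row 0
  'm' => row 1
  'o' => row 2
  'i' => row 1
  'n' => row 0
  'i' => row 1
  'd' => row 2
Rows:
  Row 0: "ln"
  Row 1: "mii"
  Row 2: "od"
First row length: 2

2


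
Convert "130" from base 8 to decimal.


Input: "130" in base 8
Positional expansion:
  Digit '1' (value 1) x 8^2 = 64
  Digit '3' (value 3) x 8^1 = 24
  Digit '0' (value 0) x 8^0 = 0
Sum = 88

88


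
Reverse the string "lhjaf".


Input: lhjaf
Reading characters right to left:
  Position 4: 'f'
  Position 3: 'a'
  Position 2: 'j'
  Position 1: 'h'
  Position 0: 'l'
Reversed: fajhl

fajhl


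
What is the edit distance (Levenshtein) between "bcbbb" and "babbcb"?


Computing edit distance: "bcbbb" -> "babbcb"
DP table:
           b    a    b    b    c    b
      0    1    2    3    4    5    6
  b   1    0    1    2    3    4    5
  c   2    1    1    2    3    3    4
  b   3    2    2    1    2    3    3
  b   4    3    3    2    1    2    3
  b   5    4    4    3    2    2    2
Edit distance = dp[5][6] = 2

2


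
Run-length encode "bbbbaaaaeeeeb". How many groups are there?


Input: bbbbaaaaeeeeb
Scanning for consecutive runs:
  Group 1: 'b' x 4 (positions 0-3)
  Group 2: 'a' x 4 (positions 4-7)
  Group 3: 'e' x 4 (positions 8-11)
  Group 4: 'b' x 1 (positions 12-12)
Total groups: 4

4


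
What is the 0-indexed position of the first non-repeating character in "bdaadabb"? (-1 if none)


Input: bdaadabb
Character frequencies:
  'a': 3
  'b': 3
  'd': 2
Scanning left to right for freq == 1:
  Position 0 ('b'): freq=3, skip
  Position 1 ('d'): freq=2, skip
  Position 2 ('a'): freq=3, skip
  Position 3 ('a'): freq=3, skip
  Position 4 ('d'): freq=2, skip
  Position 5 ('a'): freq=3, skip
  Position 6 ('b'): freq=3, skip
  Position 7 ('b'): freq=3, skip
  No unique character found => answer = -1

-1


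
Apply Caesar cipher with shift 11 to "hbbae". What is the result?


Caesar cipher: shift "hbbae" by 11
  'h' (pos 7) + 11 = pos 18 = 's'
  'b' (pos 1) + 11 = pos 12 = 'm'
  'b' (pos 1) + 11 = pos 12 = 'm'
  'a' (pos 0) + 11 = pos 11 = 'l'
  'e' (pos 4) + 11 = pos 15 = 'p'
Result: smmlp

smmlp


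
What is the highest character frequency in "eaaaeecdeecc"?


Input: eaaaeecdeecc
Character counts:
  'a': 3
  'c': 3
  'd': 1
  'e': 5
Maximum frequency: 5

5


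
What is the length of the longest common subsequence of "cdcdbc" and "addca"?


LCS of "cdcdbc" and "addca"
DP table:
           a    d    d    c    a
      0    0    0    0    0    0
  c   0    0    0    0    1    1
  d   0    0    1    1    1    1
  c   0    0    1    1    2    2
  d   0    0    1    2    2    2
  b   0    0    1    2    2    2
  c   0    0    1    2    3    3
LCS length = dp[6][5] = 3

3


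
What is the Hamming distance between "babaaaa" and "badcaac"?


Comparing "babaaaa" and "badcaac" position by position:
  Position 0: 'b' vs 'b' => same
  Position 1: 'a' vs 'a' => same
  Position 2: 'b' vs 'd' => differ
  Position 3: 'a' vs 'c' => differ
  Position 4: 'a' vs 'a' => same
  Position 5: 'a' vs 'a' => same
  Position 6: 'a' vs 'c' => differ
Total differences (Hamming distance): 3

3


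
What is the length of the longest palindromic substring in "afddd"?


Input: "afddd"
Checking substrings for palindromes:
  [2:5] "ddd" (len 3) => palindrome
  [2:4] "dd" (len 2) => palindrome
  [3:5] "dd" (len 2) => palindrome
Longest palindromic substring: "ddd" with length 3

3


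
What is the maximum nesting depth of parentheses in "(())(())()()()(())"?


Input: "(())(())()()()(())"
Tracking depth:
  Position 0 '(': depth becomes 1
  Position 1 '(': depth becomes 2
  Position 2 ')': depth becomes 1
  Position 3 ')': depth becomes 0
  Position 4 '(': depth becomes 1
  Position 5 '(': depth becomes 2
  Position 6 ')': depth becomes 1
  Position 7 ')': depth becomes 0
  Position 8 '(': depth becomes 1
  Position 9 ')': depth becomes 0
  Position 10 '(': depth becomes 1
  Position 11 ')': depth becomes 0
  Position 12 '(': depth becomes 1
  Position 13 ')': depth becomes 0
  Position 14 '(': depth becomes 1
  Position 15 '(': depth becomes 2
  Position 16 ')': depth becomes 1
  Position 17 ')': depth becomes 0
Maximum depth reached: 2

2


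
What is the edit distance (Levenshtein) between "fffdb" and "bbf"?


Computing edit distance: "fffdb" -> "bbf"
DP table:
           b    b    f
      0    1    2    3
  f   1    1    2    2
  f   2    2    2    2
  f   3    3    3    2
  d   4    4    4    3
  b   5    4    4    4
Edit distance = dp[5][3] = 4

4


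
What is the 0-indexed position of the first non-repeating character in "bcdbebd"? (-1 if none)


Input: bcdbebd
Character frequencies:
  'b': 3
  'c': 1
  'd': 2
  'e': 1
Scanning left to right for freq == 1:
  Position 0 ('b'): freq=3, skip
  Position 1 ('c'): unique! => answer = 1

1


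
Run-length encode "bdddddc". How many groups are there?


Input: bdddddc
Scanning for consecutive runs:
  Group 1: 'b' x 1 (positions 0-0)
  Group 2: 'd' x 5 (positions 1-5)
  Group 3: 'c' x 1 (positions 6-6)
Total groups: 3

3


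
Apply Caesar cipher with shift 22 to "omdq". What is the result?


Caesar cipher: shift "omdq" by 22
  'o' (pos 14) + 22 = pos 10 = 'k'
  'm' (pos 12) + 22 = pos 8 = 'i'
  'd' (pos 3) + 22 = pos 25 = 'z'
  'q' (pos 16) + 22 = pos 12 = 'm'
Result: kizm

kizm


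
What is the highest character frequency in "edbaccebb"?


Input: edbaccebb
Character counts:
  'a': 1
  'b': 3
  'c': 2
  'd': 1
  'e': 2
Maximum frequency: 3

3


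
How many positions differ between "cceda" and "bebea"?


Comparing "cceda" and "bebea" position by position:
  Position 0: 'c' vs 'b' => DIFFER
  Position 1: 'c' vs 'e' => DIFFER
  Position 2: 'e' vs 'b' => DIFFER
  Position 3: 'd' vs 'e' => DIFFER
  Position 4: 'a' vs 'a' => same
Positions that differ: 4

4


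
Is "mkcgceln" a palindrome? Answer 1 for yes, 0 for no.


Input: mkcgceln
Reversed: nlecgckm
  Compare pos 0 ('m') with pos 7 ('n'): MISMATCH
  Compare pos 1 ('k') with pos 6 ('l'): MISMATCH
  Compare pos 2 ('c') with pos 5 ('e'): MISMATCH
  Compare pos 3 ('g') with pos 4 ('c'): MISMATCH
Result: not a palindrome

0


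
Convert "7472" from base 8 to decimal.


Input: "7472" in base 8
Positional expansion:
  Digit '7' (value 7) x 8^3 = 3584
  Digit '4' (value 4) x 8^2 = 256
  Digit '7' (value 7) x 8^1 = 56
  Digit '2' (value 2) x 8^0 = 2
Sum = 3898

3898


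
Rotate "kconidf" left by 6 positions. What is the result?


Input: "kconidf", rotate left by 6
First 6 characters: "kconid"
Remaining characters: "f"
Concatenate remaining + first: "f" + "kconid" = "fkconid"

fkconid


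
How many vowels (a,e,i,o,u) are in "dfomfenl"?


Input: dfomfenl
Checking each character:
  'd' at position 0: consonant
  'f' at position 1: consonant
  'o' at position 2: vowel (running total: 1)
  'm' at position 3: consonant
  'f' at position 4: consonant
  'e' at position 5: vowel (running total: 2)
  'n' at position 6: consonant
  'l' at position 7: consonant
Total vowels: 2

2


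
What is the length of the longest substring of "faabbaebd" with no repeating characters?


Input: "faabbaebd"
Sliding window (track last position of each char):
  Position 0 ('f'): window [0,0] length 1 -- new best
  Position 1 ('a'): window [0,1] length 2 -- new best
  Position 2 ('a'): repeat (last at 1), move window start to 2
  Position 2 ('a'): window [2,2] length 1
  Position 3 ('b'): window [2,3] length 2
  Position 4 ('b'): repeat (last at 3), move window start to 4
  Position 4 ('b'): window [4,4] length 1
  Position 5 ('a'): window [4,5] length 2
  Position 6 ('e'): window [4,6] length 3 -- new best
  Position 7 ('b'): repeat (last at 4), move window start to 5
  Position 7 ('b'): window [5,7] length 3
  Position 8 ('d'): window [5,8] length 4 -- new best
Longest substring with no repeats: "aebd" with length 4

4


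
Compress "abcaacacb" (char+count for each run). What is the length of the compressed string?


Input: abcaacacb
Runs:
  'a' x 1 => "a1"
  'b' x 1 => "b1"
  'c' x 1 => "c1"
  'a' x 2 => "a2"
  'c' x 1 => "c1"
  'a' x 1 => "a1"
  'c' x 1 => "c1"
  'b' x 1 => "b1"
Compressed: "a1b1c1a2c1a1c1b1"
Compressed length: 16

16


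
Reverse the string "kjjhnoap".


Input: kjjhnoap
Reading characters right to left:
  Position 7: 'p'
  Position 6: 'a'
  Position 5: 'o'
  Position 4: 'n'
  Position 3: 'h'
  Position 2: 'j'
  Position 1: 'j'
  Position 0: 'k'
Reversed: paonhjjk

paonhjjk


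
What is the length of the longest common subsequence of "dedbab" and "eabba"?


LCS of "dedbab" and "eabba"
DP table:
           e    a    b    b    a
      0    0    0    0    0    0
  d   0    0    0    0    0    0
  e   0    1    1    1    1    1
  d   0    1    1    1    1    1
  b   0    1    1    2    2    2
  a   0    1    2    2    2    3
  b   0    1    2    3    3    3
LCS length = dp[6][5] = 3

3


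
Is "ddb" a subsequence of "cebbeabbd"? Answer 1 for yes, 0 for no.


Check if "ddb" is a subsequence of "cebbeabbd"
Greedy scan:
  Position 0 ('c'): no match needed
  Position 1 ('e'): no match needed
  Position 2 ('b'): no match needed
  Position 3 ('b'): no match needed
  Position 4 ('e'): no match needed
  Position 5 ('a'): no match needed
  Position 6 ('b'): no match needed
  Position 7 ('b'): no match needed
  Position 8 ('d'): matches sub[0] = 'd'
Only matched 1/3 characters => not a subsequence

0


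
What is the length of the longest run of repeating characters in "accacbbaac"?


Input: "accacbbaac"
Scanning for longest run:
  Position 1 ('c'): new char, reset run to 1
  Position 2 ('c'): continues run of 'c', length=2
  Position 3 ('a'): new char, reset run to 1
  Position 4 ('c'): new char, reset run to 1
  Position 5 ('b'): new char, reset run to 1
  Position 6 ('b'): continues run of 'b', length=2
  Position 7 ('a'): new char, reset run to 1
  Position 8 ('a'): continues run of 'a', length=2
  Position 9 ('c'): new char, reset run to 1
Longest run: 'c' with length 2

2


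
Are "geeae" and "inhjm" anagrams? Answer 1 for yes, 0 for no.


Strings: "geeae", "inhjm"
Sorted first:  aeeeg
Sorted second: hijmn
Differ at position 0: 'a' vs 'h' => not anagrams

0


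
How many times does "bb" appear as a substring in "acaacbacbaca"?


Searching for "bb" in "acaacbacbaca"
Scanning each position:
  Position 0: "ac" => no
  Position 1: "ca" => no
  Position 2: "aa" => no
  Position 3: "ac" => no
  Position 4: "cb" => no
  Position 5: "ba" => no
  Position 6: "ac" => no
  Position 7: "cb" => no
  Position 8: "ba" => no
  Position 9: "ac" => no
  Position 10: "ca" => no
Total occurrences: 0

0


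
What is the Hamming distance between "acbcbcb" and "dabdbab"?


Comparing "acbcbcb" and "dabdbab" position by position:
  Position 0: 'a' vs 'd' => differ
  Position 1: 'c' vs 'a' => differ
  Position 2: 'b' vs 'b' => same
  Position 3: 'c' vs 'd' => differ
  Position 4: 'b' vs 'b' => same
  Position 5: 'c' vs 'a' => differ
  Position 6: 'b' vs 'b' => same
Total differences (Hamming distance): 4

4


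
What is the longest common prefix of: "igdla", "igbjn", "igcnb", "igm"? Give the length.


Words: igdla, igbjn, igcnb, igm
  Position 0: all 'i' => match
  Position 1: all 'g' => match
  Position 2: ('d', 'b', 'c', 'm') => mismatch, stop
LCP = "ig" (length 2)

2


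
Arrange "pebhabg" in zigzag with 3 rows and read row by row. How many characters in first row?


Zigzag "pebhabg" into 3 rows:
Placing characters:
  'p' => row 0
  'e' => row 1
  'b' => row 2
  'h' => row 1
  'a' => row 0
  'b' => row 1
  'g' => row 2
Rows:
  Row 0: "pa"
  Row 1: "ehb"
  Row 2: "bg"
First row length: 2

2


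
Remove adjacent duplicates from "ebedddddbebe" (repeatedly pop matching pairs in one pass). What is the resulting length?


Input: ebedddddbebe
Stack-based adjacent duplicate removal:
  Read 'e': push. Stack: e
  Read 'b': push. Stack: eb
  Read 'e': push. Stack: ebe
  Read 'd': push. Stack: ebed
  Read 'd': matches stack top 'd' => pop. Stack: ebe
  Read 'd': push. Stack: ebed
  Read 'd': matches stack top 'd' => pop. Stack: ebe
  Read 'd': push. Stack: ebed
  Read 'b': push. Stack: ebedb
  Read 'e': push. Stack: ebedbe
  Read 'b': push. Stack: ebedbeb
  Read 'e': push. Stack: ebedbebe
Final stack: "ebedbebe" (length 8)

8


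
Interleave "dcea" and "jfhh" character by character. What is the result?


Interleaving "dcea" and "jfhh":
  Position 0: 'd' from first, 'j' from second => "dj"
  Position 1: 'c' from first, 'f' from second => "cf"
  Position 2: 'e' from first, 'h' from second => "eh"
  Position 3: 'a' from first, 'h' from second => "ah"
Result: djcfehah

djcfehah


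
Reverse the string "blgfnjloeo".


Input: blgfnjloeo
Reading characters right to left:
  Position 9: 'o'
  Position 8: 'e'
  Position 7: 'o'
  Position 6: 'l'
  Position 5: 'j'
  Position 4: 'n'
  Position 3: 'f'
  Position 2: 'g'
  Position 1: 'l'
  Position 0: 'b'
Reversed: oeoljnfglb

oeoljnfglb


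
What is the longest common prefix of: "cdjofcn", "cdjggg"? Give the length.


Words: cdjofcn, cdjggg
  Position 0: all 'c' => match
  Position 1: all 'd' => match
  Position 2: all 'j' => match
  Position 3: ('o', 'g') => mismatch, stop
LCP = "cdj" (length 3)

3


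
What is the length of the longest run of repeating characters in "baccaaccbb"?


Input: "baccaaccbb"
Scanning for longest run:
  Position 1 ('a'): new char, reset run to 1
  Position 2 ('c'): new char, reset run to 1
  Position 3 ('c'): continues run of 'c', length=2
  Position 4 ('a'): new char, reset run to 1
  Position 5 ('a'): continues run of 'a', length=2
  Position 6 ('c'): new char, reset run to 1
  Position 7 ('c'): continues run of 'c', length=2
  Position 8 ('b'): new char, reset run to 1
  Position 9 ('b'): continues run of 'b', length=2
Longest run: 'c' with length 2

2


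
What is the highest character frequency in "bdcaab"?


Input: bdcaab
Character counts:
  'a': 2
  'b': 2
  'c': 1
  'd': 1
Maximum frequency: 2

2


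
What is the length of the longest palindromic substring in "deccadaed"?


Input: "deccadaed"
Checking substrings for palindromes:
  [4:7] "ada" (len 3) => palindrome
  [2:4] "cc" (len 2) => palindrome
Longest palindromic substring: "ada" with length 3

3


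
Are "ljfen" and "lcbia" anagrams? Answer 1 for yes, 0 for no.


Strings: "ljfen", "lcbia"
Sorted first:  efjln
Sorted second: abcil
Differ at position 0: 'e' vs 'a' => not anagrams

0


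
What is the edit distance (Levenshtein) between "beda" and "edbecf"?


Computing edit distance: "beda" -> "edbecf"
DP table:
           e    d    b    e    c    f
      0    1    2    3    4    5    6
  b   1    1    2    2    3    4    5
  e   2    1    2    3    2    3    4
  d   3    2    1    2    3    3    4
  a   4    3    2    2    3    4    4
Edit distance = dp[4][6] = 4

4


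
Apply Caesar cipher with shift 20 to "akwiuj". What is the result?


Caesar cipher: shift "akwiuj" by 20
  'a' (pos 0) + 20 = pos 20 = 'u'
  'k' (pos 10) + 20 = pos 4 = 'e'
  'w' (pos 22) + 20 = pos 16 = 'q'
  'i' (pos 8) + 20 = pos 2 = 'c'
  'u' (pos 20) + 20 = pos 14 = 'o'
  'j' (pos 9) + 20 = pos 3 = 'd'
Result: ueqcod

ueqcod


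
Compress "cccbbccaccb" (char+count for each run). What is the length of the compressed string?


Input: cccbbccaccb
Runs:
  'c' x 3 => "c3"
  'b' x 2 => "b2"
  'c' x 2 => "c2"
  'a' x 1 => "a1"
  'c' x 2 => "c2"
  'b' x 1 => "b1"
Compressed: "c3b2c2a1c2b1"
Compressed length: 12

12


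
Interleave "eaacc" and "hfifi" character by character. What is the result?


Interleaving "eaacc" and "hfifi":
  Position 0: 'e' from first, 'h' from second => "eh"
  Position 1: 'a' from first, 'f' from second => "af"
  Position 2: 'a' from first, 'i' from second => "ai"
  Position 3: 'c' from first, 'f' from second => "cf"
  Position 4: 'c' from first, 'i' from second => "ci"
Result: ehafaicfci

ehafaicfci


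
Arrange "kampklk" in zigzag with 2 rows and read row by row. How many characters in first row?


Zigzag "kampklk" into 2 rows:
Placing characters:
  'k' => row 0
  'a' => row 1
  'm' => row 0
  'p' => row 1
  'k' => row 0
  'l' => row 1
  'k' => row 0
Rows:
  Row 0: "kmkk"
  Row 1: "apl"
First row length: 4

4


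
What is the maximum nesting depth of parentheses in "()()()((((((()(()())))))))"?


Input: "()()()((((((()(()())))))))"
Tracking depth:
  Position 0 '(': depth becomes 1
  Position 1 ')': depth becomes 0
  Position 2 '(': depth becomes 1
  Position 3 ')': depth becomes 0
  Position 4 '(': depth becomes 1
  Position 5 ')': depth becomes 0
  Position 6 '(': depth becomes 1
  Position 7 '(': depth becomes 2
  Position 8 '(': depth becomes 3
  Position 9 '(': depth becomes 4
  Position 10 '(': depth becomes 5
  Position 11 '(': depth becomes 6
  Position 12 '(': depth becomes 7
  Position 13 ')': depth becomes 6
  Position 14 '(': depth becomes 7
  Position 15 '(': depth becomes 8
  Position 16 ')': depth becomes 7
  Position 17 '(': depth becomes 8
  Position 18 ')': depth becomes 7
  Position 19 ')': depth becomes 6
  Position 20 ')': depth becomes 5
  Position 21 ')': depth becomes 4
  Position 22 ')': depth becomes 3
  Position 23 ')': depth becomes 2
  Position 24 ')': depth becomes 1
  Position 25 ')': depth becomes 0
Maximum depth reached: 8

8


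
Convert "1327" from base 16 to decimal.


Input: "1327" in base 16
Positional expansion:
  Digit '1' (value 1) x 16^3 = 4096
  Digit '3' (value 3) x 16^2 = 768
  Digit '2' (value 2) x 16^1 = 32
  Digit '7' (value 7) x 16^0 = 7
Sum = 4903

4903


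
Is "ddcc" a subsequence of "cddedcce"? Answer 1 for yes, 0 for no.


Check if "ddcc" is a subsequence of "cddedcce"
Greedy scan:
  Position 0 ('c'): no match needed
  Position 1 ('d'): matches sub[0] = 'd'
  Position 2 ('d'): matches sub[1] = 'd'
  Position 3 ('e'): no match needed
  Position 4 ('d'): no match needed
  Position 5 ('c'): matches sub[2] = 'c'
  Position 6 ('c'): matches sub[3] = 'c'
  Position 7 ('e'): no match needed
All 4 characters matched => is a subsequence

1


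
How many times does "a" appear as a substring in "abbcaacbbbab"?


Searching for "a" in "abbcaacbbbab"
Scanning each position:
  Position 0: "a" => MATCH
  Position 1: "b" => no
  Position 2: "b" => no
  Position 3: "c" => no
  Position 4: "a" => MATCH
  Position 5: "a" => MATCH
  Position 6: "c" => no
  Position 7: "b" => no
  Position 8: "b" => no
  Position 9: "b" => no
  Position 10: "a" => MATCH
  Position 11: "b" => no
Total occurrences: 4

4


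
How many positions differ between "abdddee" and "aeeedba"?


Comparing "abdddee" and "aeeedba" position by position:
  Position 0: 'a' vs 'a' => same
  Position 1: 'b' vs 'e' => DIFFER
  Position 2: 'd' vs 'e' => DIFFER
  Position 3: 'd' vs 'e' => DIFFER
  Position 4: 'd' vs 'd' => same
  Position 5: 'e' vs 'b' => DIFFER
  Position 6: 'e' vs 'a' => DIFFER
Positions that differ: 5

5


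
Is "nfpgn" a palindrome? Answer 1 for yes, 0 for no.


Input: nfpgn
Reversed: ngpfn
  Compare pos 0 ('n') with pos 4 ('n'): match
  Compare pos 1 ('f') with pos 3 ('g'): MISMATCH
Result: not a palindrome

0


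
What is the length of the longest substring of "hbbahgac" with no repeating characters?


Input: "hbbahgac"
Sliding window (track last position of each char):
  Position 0 ('h'): window [0,0] length 1 -- new best
  Position 1 ('b'): window [0,1] length 2 -- new best
  Position 2 ('b'): repeat (last at 1), move window start to 2
  Position 2 ('b'): window [2,2] length 1
  Position 3 ('a'): window [2,3] length 2
  Position 4 ('h'): window [2,4] length 3 -- new best
  Position 5 ('g'): window [2,5] length 4 -- new best
  Position 6 ('a'): repeat (last at 3), move window start to 4
  Position 6 ('a'): window [4,6] length 3
  Position 7 ('c'): window [4,7] length 4
Longest substring with no repeats: "bahg" with length 4

4


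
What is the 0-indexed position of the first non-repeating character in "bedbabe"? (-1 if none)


Input: bedbabe
Character frequencies:
  'a': 1
  'b': 3
  'd': 1
  'e': 2
Scanning left to right for freq == 1:
  Position 0 ('b'): freq=3, skip
  Position 1 ('e'): freq=2, skip
  Position 2 ('d'): unique! => answer = 2

2


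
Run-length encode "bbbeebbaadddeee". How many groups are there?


Input: bbbeebbaadddeee
Scanning for consecutive runs:
  Group 1: 'b' x 3 (positions 0-2)
  Group 2: 'e' x 2 (positions 3-4)
  Group 3: 'b' x 2 (positions 5-6)
  Group 4: 'a' x 2 (positions 7-8)
  Group 5: 'd' x 3 (positions 9-11)
  Group 6: 'e' x 3 (positions 12-14)
Total groups: 6

6


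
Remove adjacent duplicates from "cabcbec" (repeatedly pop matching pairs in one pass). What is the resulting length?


Input: cabcbec
Stack-based adjacent duplicate removal:
  Read 'c': push. Stack: c
  Read 'a': push. Stack: ca
  Read 'b': push. Stack: cab
  Read 'c': push. Stack: cabc
  Read 'b': push. Stack: cabcb
  Read 'e': push. Stack: cabcbe
  Read 'c': push. Stack: cabcbec
Final stack: "cabcbec" (length 7)

7


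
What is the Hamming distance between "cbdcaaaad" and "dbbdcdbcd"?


Comparing "cbdcaaaad" and "dbbdcdbcd" position by position:
  Position 0: 'c' vs 'd' => differ
  Position 1: 'b' vs 'b' => same
  Position 2: 'd' vs 'b' => differ
  Position 3: 'c' vs 'd' => differ
  Position 4: 'a' vs 'c' => differ
  Position 5: 'a' vs 'd' => differ
  Position 6: 'a' vs 'b' => differ
  Position 7: 'a' vs 'c' => differ
  Position 8: 'd' vs 'd' => same
Total differences (Hamming distance): 7

7


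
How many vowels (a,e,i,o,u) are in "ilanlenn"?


Input: ilanlenn
Checking each character:
  'i' at position 0: vowel (running total: 1)
  'l' at position 1: consonant
  'a' at position 2: vowel (running total: 2)
  'n' at position 3: consonant
  'l' at position 4: consonant
  'e' at position 5: vowel (running total: 3)
  'n' at position 6: consonant
  'n' at position 7: consonant
Total vowels: 3

3


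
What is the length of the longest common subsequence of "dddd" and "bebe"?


LCS of "dddd" and "bebe"
DP table:
           b    e    b    e
      0    0    0    0    0
  d   0    0    0    0    0
  d   0    0    0    0    0
  d   0    0    0    0    0
  d   0    0    0    0    0
LCS length = dp[4][4] = 0

0


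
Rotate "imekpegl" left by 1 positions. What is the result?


Input: "imekpegl", rotate left by 1
First 1 characters: "i"
Remaining characters: "mekpegl"
Concatenate remaining + first: "mekpegl" + "i" = "mekpegli"

mekpegli


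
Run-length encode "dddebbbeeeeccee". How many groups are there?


Input: dddebbbeeeeccee
Scanning for consecutive runs:
  Group 1: 'd' x 3 (positions 0-2)
  Group 2: 'e' x 1 (positions 3-3)
  Group 3: 'b' x 3 (positions 4-6)
  Group 4: 'e' x 4 (positions 7-10)
  Group 5: 'c' x 2 (positions 11-12)
  Group 6: 'e' x 2 (positions 13-14)
Total groups: 6

6


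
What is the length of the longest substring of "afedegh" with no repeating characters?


Input: "afedegh"
Sliding window (track last position of each char):
  Position 0 ('a'): window [0,0] length 1 -- new best
  Position 1 ('f'): window [0,1] length 2 -- new best
  Position 2 ('e'): window [0,2] length 3 -- new best
  Position 3 ('d'): window [0,3] length 4 -- new best
  Position 4 ('e'): repeat (last at 2), move window start to 3
  Position 4 ('e'): window [3,4] length 2
  Position 5 ('g'): window [3,5] length 3
  Position 6 ('h'): window [3,6] length 4
Longest substring with no repeats: "afed" with length 4

4


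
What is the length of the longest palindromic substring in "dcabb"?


Input: "dcabb"
Checking substrings for palindromes:
  [3:5] "bb" (len 2) => palindrome
Longest palindromic substring: "bb" with length 2

2


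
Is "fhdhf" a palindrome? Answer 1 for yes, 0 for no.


Input: fhdhf
Reversed: fhdhf
  Compare pos 0 ('f') with pos 4 ('f'): match
  Compare pos 1 ('h') with pos 3 ('h'): match
Result: palindrome

1


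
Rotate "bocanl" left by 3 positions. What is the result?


Input: "bocanl", rotate left by 3
First 3 characters: "boc"
Remaining characters: "anl"
Concatenate remaining + first: "anl" + "boc" = "anlboc"

anlboc


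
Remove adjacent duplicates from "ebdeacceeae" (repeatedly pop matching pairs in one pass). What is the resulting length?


Input: ebdeacceeae
Stack-based adjacent duplicate removal:
  Read 'e': push. Stack: e
  Read 'b': push. Stack: eb
  Read 'd': push. Stack: ebd
  Read 'e': push. Stack: ebde
  Read 'a': push. Stack: ebdea
  Read 'c': push. Stack: ebdeac
  Read 'c': matches stack top 'c' => pop. Stack: ebdea
  Read 'e': push. Stack: ebdeae
  Read 'e': matches stack top 'e' => pop. Stack: ebdea
  Read 'a': matches stack top 'a' => pop. Stack: ebde
  Read 'e': matches stack top 'e' => pop. Stack: ebd
Final stack: "ebd" (length 3)

3
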